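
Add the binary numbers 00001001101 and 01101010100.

Add column by column from the right: bit + bit + carry-in; write the sum mod 2, carry 1 when the sum is 2 or 3.
carry:  00010111000
        00001001101
+       01101010100
-------------------
       001110100001
(the carry out of the leftmost column, 0, becomes the leading bit)
Decimal check:
  00001001101 = 64 + 8 + 4 + 1 = 77
  01101010100 = 512 + 256 + 64 + 16 + 4 = 852
  77 + 852 = 929, and 001110100001 = 512 + 256 + 128 + 32 + 1 = 929 ✓



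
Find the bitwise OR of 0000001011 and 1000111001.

OR: 1 when either bit is 1
  0000001011
| 1000111001
------------
  1000111011
Decimal: 11 | 569 = 571



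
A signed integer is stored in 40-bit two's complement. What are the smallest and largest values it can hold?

For 40-bit two's complement:
Minimum: -2^39 = -549755813888
Maximum: 2^39 - 1 = 549755813887



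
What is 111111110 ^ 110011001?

XOR: 1 when bits differ
  111111110
^ 110011001
-----------
  001100111
Decimal: 510 ^ 409 = 103



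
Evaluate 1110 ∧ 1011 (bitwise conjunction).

AND: 1 only when both bits are 1
  1110
& 1011
------
  1010
Decimal: 14 & 11 = 10



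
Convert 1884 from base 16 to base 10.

Expand by place value (powers of 16):
1884 = 1 × 16^3 + 8 × 16^2 + 8 × 16^1 + 4 × 16^0
= 1 × 4096 + 8 × 256 + 8 × 16 + 4 × 1
= 4096 + 2048 + 128 + 4
= 6276



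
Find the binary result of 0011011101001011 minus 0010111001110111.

Method 1 - Direct subtraction (column by column from the right: bit − bit − borrow-in; if negative, add 2 and borrow 1 from the next column):
borrow: 0001000111101000
        0011011101001011
-       0010111001110111
------------------------
        0000100011010100

Method 2 - Add two's complement:
Two's complement of 0010111001110111: invert → 1101000110001000, add 1 → 1101000110001001
  0011011101001011
+ 1101000110001001
------------------
 10000100011010100  (end carry out of the top bit = 1)
Discarding the end carry: 0000100011010100
Decimal check:
  0011011101001011 = 8192 + 4096 + 1024 + 512 + 256 + 64 + 8 + 2 + 1 = 14155
  0010111001110111 = 8192 + 2048 + 1024 + 512 + 64 + 32 + 16 + 4 + 2 + 1 = 11895
  14155 - 11895 = 2260, and 0000100011010100 = 2048 + 128 + 64 + 16 + 4 = 2260 ✓



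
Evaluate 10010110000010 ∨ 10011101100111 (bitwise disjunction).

OR: 1 when either bit is 1
  10010110000010
| 10011101100111
----------------
  10011111100111
Decimal: 9602 | 10087 = 10215



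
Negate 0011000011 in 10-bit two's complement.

Original: 0011000011
Step 1 - Invert all bits: 1100111100
Step 2 - Add 1: 1100111101
Verification: 0011000011 + 1100111101 = 10000000000; discarding the end carry (carry out of the top bit) leaves the 10-bit value 0000000000, as required for x + (-x)



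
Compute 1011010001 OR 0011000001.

OR: 1 when either bit is 1
  1011010001
| 0011000001
------------
  1011010001
Decimal: 721 | 193 = 721



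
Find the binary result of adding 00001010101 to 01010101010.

Add column by column from the right: bit + bit + carry-in; write the sum mod 2, carry 1 when the sum is 2 or 3.
carry:  00000000000
        00001010101
+       01010101010
-------------------
       001011111111
(the carry out of the leftmost column, 0, becomes the leading bit)
Decimal check:
  00001010101 = 64 + 16 + 4 + 1 = 85
  01010101010 = 512 + 128 + 32 + 8 + 2 = 682
  85 + 682 = 767, and 001011111111 = 512 + 128 + 64 + 32 + 16 + 8 + 4 + 2 + 1 = 767 ✓



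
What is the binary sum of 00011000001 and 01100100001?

Add column by column from the right: bit + bit + carry-in; write the sum mod 2, carry 1 when the sum is 2 or 3.
carry:  00000000010
        00011000001
+       01100100001
-------------------
       001111100010
(the carry out of the leftmost column, 0, becomes the leading bit)
Decimal check:
  00011000001 = 128 + 64 + 1 = 193
  01100100001 = 512 + 256 + 32 + 1 = 801
  193 + 801 = 994, and 001111100010 = 512 + 256 + 128 + 64 + 32 + 2 = 994 ✓



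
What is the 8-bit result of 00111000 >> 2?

Original: 00111000 (decimal 56)
Shift right by 2 positions
Drop the 2 low bits; fill with zeros on the left
Result: 00001110 (decimal 14)
Equivalent: 56 >> 2 = 56 ÷ 2^2 = 14



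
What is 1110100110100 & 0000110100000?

AND: 1 only when both bits are 1
  1110100110100
& 0000110100000
---------------
  0000100100000
Decimal: 7476 & 416 = 288



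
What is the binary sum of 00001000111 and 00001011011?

Add column by column from the right: bit + bit + carry-in; write the sum mod 2, carry 1 when the sum is 2 or 3.
carry:  00010111110
        00001000111
+       00001011011
-------------------
       000010100010
(the carry out of the leftmost column, 0, becomes the leading bit)
Decimal check:
  00001000111 = 64 + 4 + 2 + 1 = 71
  00001011011 = 64 + 16 + 8 + 2 + 1 = 91
  71 + 91 = 162, and 000010100010 = 128 + 32 + 2 = 162 ✓



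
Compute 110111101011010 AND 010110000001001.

AND: 1 only when both bits are 1
  110111101011010
& 010110000001001
-----------------
  010110000001000
Decimal: 28506 & 11273 = 11272



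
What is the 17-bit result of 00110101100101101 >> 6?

Original: 00110101100101101 (decimal 27437)
Shift right by 6 positions
Drop the 6 low bits; fill with zeros on the left
Result: 00000000110101100 (decimal 428)
Equivalent: 27437 >> 6 = 27437 ÷ 2^6 = 428



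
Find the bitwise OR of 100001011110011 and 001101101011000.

OR: 1 when either bit is 1
  100001011110011
| 001101101011000
-----------------
  101101111111011
Decimal: 17139 | 7000 = 23547



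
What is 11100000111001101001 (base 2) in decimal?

Sum of powers of 2 for each 1-bit:
2^0 + 2^3 + 2^5 + 2^6 + 2^9 + 2^10 + 2^11 + 2^17 + 2^18 + 2^19
= 1 + 8 + 32 + 64 + 512 + 1024 + 2048 + 131072 + 262144 + 524288
= 921193



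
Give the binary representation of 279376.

Using repeated division by 2:
279376 ÷ 2 = 139688 remainder 0
139688 ÷ 2 = 69844 remainder 0
69844 ÷ 2 = 34922 remainder 0
34922 ÷ 2 = 17461 remainder 0
17461 ÷ 2 = 8730 remainder 1
8730 ÷ 2 = 4365 remainder 0
4365 ÷ 2 = 2182 remainder 1
2182 ÷ 2 = 1091 remainder 0
1091 ÷ 2 = 545 remainder 1
545 ÷ 2 = 272 remainder 1
272 ÷ 2 = 136 remainder 0
136 ÷ 2 = 68 remainder 0
68 ÷ 2 = 34 remainder 0
34 ÷ 2 = 17 remainder 0
17 ÷ 2 = 8 remainder 1
8 ÷ 2 = 4 remainder 0
4 ÷ 2 = 2 remainder 0
2 ÷ 2 = 1 remainder 0
1 ÷ 2 = 0 remainder 1
Reading remainders bottom to top: 1000100001101010000



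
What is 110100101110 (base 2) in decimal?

Sum of powers of 2 for each 1-bit:
2^1 + 2^2 + 2^3 + 2^5 + 2^8 + 2^10 + 2^11
= 2 + 4 + 8 + 32 + 256 + 1024 + 2048
= 3374



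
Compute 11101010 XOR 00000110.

XOR: 1 when bits differ
  11101010
^ 00000110
----------
  11101100
Decimal: 234 ^ 6 = 236



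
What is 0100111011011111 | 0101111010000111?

OR: 1 when either bit is 1
  0100111011011111
| 0101111010000111
------------------
  0101111011011111
Decimal: 20191 | 24199 = 24287



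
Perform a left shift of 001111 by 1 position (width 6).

Original: 001111 (decimal 15)
Shift left by 1 position
Append 1 zero on the right
Result: 011110 (decimal 30)
Equivalent: 15 << 1 = 15 × 2^1 = 30



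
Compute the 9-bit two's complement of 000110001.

Original: 000110001
Step 1 - Invert all bits: 111001110
Step 2 - Add 1: 111001111
Verification: 000110001 + 111001111 = 1000000000; discarding the end carry (carry out of the top bit) leaves the 9-bit value 000000000, as required for x + (-x)



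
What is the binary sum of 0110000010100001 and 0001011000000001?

Add column by column from the right: bit + bit + carry-in; write the sum mod 2, carry 1 when the sum is 2 or 3.
carry:  0000000000000010
        0110000010100001
+       0001011000000001
------------------------
       00111011010100010
(the carry out of the leftmost column, 0, becomes the leading bit)
Decimal check:
  0110000010100001 = 16384 + 8192 + 128 + 32 + 1 = 24737
  0001011000000001 = 4096 + 1024 + 512 + 1 = 5633
  24737 + 5633 = 30370, and 00111011010100010 = 16384 + 8192 + 4096 + 1024 + 512 + 128 + 32 + 2 = 30370 ✓



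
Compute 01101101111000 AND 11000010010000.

AND: 1 only when both bits are 1
  01101101111000
& 11000010010000
----------------
  01000000010000
Decimal: 7032 & 12432 = 4112



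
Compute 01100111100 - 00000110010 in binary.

Method 1 - Direct subtraction (column by column from the right: bit − bit − borrow-in; if negative, add 2 and borrow 1 from the next column):
borrow: 00000000100
        01100111100
-       00000110010
-------------------
        01100001010

Method 2 - Add two's complement:
Two's complement of 00000110010: invert → 11111001101, add 1 → 11111001110
  01100111100
+ 11111001110
-------------
 101100001010  (end carry out of the top bit = 1)
Discarding the end carry: 01100001010
Decimal check:
  01100111100 = 512 + 256 + 32 + 16 + 8 + 4 = 828
  00000110010 = 32 + 16 + 2 = 50
  828 - 50 = 778, and 01100001010 = 512 + 256 + 8 + 2 = 778 ✓



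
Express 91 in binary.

Using repeated division by 2:
91 ÷ 2 = 45 remainder 1
45 ÷ 2 = 22 remainder 1
22 ÷ 2 = 11 remainder 0
11 ÷ 2 = 5 remainder 1
5 ÷ 2 = 2 remainder 1
2 ÷ 2 = 1 remainder 0
1 ÷ 2 = 0 remainder 1
Reading remainders bottom to top: 1011011



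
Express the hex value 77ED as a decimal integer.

Expand by place value (powers of 16):
Digit values: E = 14, D = 13
77ED = 7 × 16^3 + 7 × 16^2 + 14 × 16^1 + 13 × 16^0
= 7 × 4096 + 7 × 256 + 14 × 16 + 13 × 1
= 28672 + 1792 + 224 + 13
= 30701



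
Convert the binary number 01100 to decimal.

Sum of powers of 2 for each 1-bit:
2^2 + 2^3
= 4 + 8
= 12



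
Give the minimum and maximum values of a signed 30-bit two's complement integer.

For 30-bit two's complement:
Minimum: -2^29 = -536870912
Maximum: 2^29 - 1 = 536870911



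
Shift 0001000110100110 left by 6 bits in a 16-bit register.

Original: 0001000110100110 (decimal 4518)
Shift left by 6 positions
Append 6 zeros on the right and drop the 6 high bits that overflow the 16-bit width
Result: 0110100110000000 (decimal 27008)
Equivalent: 4518 << 6 = 4518 × 2^6 = 289152, truncated to 16 bits = 27008



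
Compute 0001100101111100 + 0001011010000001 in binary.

Add column by column from the right: bit + bit + carry-in; write the sum mod 2, carry 1 when the sum is 2 or 3.
carry:  0010000000000000
        0001100101111100
+       0001011010000001
------------------------
       00010111111111101
(the carry out of the leftmost column, 0, becomes the leading bit)
Decimal check:
  0001100101111100 = 4096 + 2048 + 256 + 64 + 32 + 16 + 8 + 4 = 6524
  0001011010000001 = 4096 + 1024 + 512 + 128 + 1 = 5761
  6524 + 5761 = 12285, and 00010111111111101 = 8192 + 2048 + 1024 + 512 + 256 + 128 + 64 + 32 + 16 + 8 + 4 + 1 = 12285 ✓



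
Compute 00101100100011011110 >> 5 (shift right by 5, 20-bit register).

Original: 00101100100011011110 (decimal 182494)
Shift right by 5 positions
Drop the 5 low bits; fill with zeros on the left
Result: 00000001011001000110 (decimal 5702)
Equivalent: 182494 >> 5 = 182494 ÷ 2^5 = 5702



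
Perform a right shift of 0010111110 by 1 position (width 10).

Original: 0010111110 (decimal 190)
Shift right by 1 position
Drop the 1 low bit; fill with zero on the left
Result: 0001011111 (decimal 95)
Equivalent: 190 >> 1 = 190 ÷ 2^1 = 95



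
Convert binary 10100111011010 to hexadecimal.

Group into 4-bit nibbles from right:
  0010 = 2
  1001 = 9
  1101 = D
  1010 = A
Result: 29DA



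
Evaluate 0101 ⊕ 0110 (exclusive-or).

XOR: 1 when bits differ
  0101
^ 0110
------
  0011
Decimal: 5 ^ 6 = 3



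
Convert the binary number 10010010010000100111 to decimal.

Sum of powers of 2 for each 1-bit:
2^0 + 2^1 + 2^2 + 2^5 + 2^10 + 2^13 + 2^16 + 2^19
= 1 + 2 + 4 + 32 + 1024 + 8192 + 65536 + 524288
= 599079



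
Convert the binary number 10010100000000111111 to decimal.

Sum of powers of 2 for each 1-bit:
2^0 + 2^1 + 2^2 + 2^3 + 2^4 + 2^5 + 2^14 + 2^16 + 2^19
= 1 + 2 + 4 + 8 + 16 + 32 + 16384 + 65536 + 524288
= 606271



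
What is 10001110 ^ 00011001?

XOR: 1 when bits differ
  10001110
^ 00011001
----------
  10010111
Decimal: 142 ^ 25 = 151



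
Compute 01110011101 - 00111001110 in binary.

Method 1 - Direct subtraction (column by column from the right: bit − bit − borrow-in; if negative, add 2 and borrow 1 from the next column):
borrow: 01110011100
        01110011101
-       00111001110
-------------------
        00111001111

Method 2 - Add two's complement:
Two's complement of 00111001110: invert → 11000110001, add 1 → 11000110010
  01110011101
+ 11000110010
-------------
 100111001111  (end carry out of the top bit = 1)
Discarding the end carry: 00111001111
Decimal check:
  01110011101 = 512 + 256 + 128 + 16 + 8 + 4 + 1 = 925
  00111001110 = 256 + 128 + 64 + 8 + 4 + 2 = 462
  925 - 462 = 463, and 00111001111 = 256 + 128 + 64 + 8 + 4 + 2 + 1 = 463 ✓



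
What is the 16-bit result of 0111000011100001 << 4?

Original: 0111000011100001 (decimal 28897)
Shift left by 4 positions
Append 4 zeros on the right and drop the 4 high bits that overflow the 16-bit width
Result: 0000111000010000 (decimal 3600)
Equivalent: 28897 << 4 = 28897 × 2^4 = 462352, truncated to 16 bits = 3600



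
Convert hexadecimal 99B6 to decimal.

Expand by place value (powers of 16):
Digit values: B = 11
99B6 = 9 × 16^3 + 9 × 16^2 + 11 × 16^1 + 6 × 16^0
= 9 × 4096 + 9 × 256 + 11 × 16 + 6 × 1
= 36864 + 2304 + 176 + 6
= 39350



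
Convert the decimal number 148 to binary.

Using repeated division by 2:
148 ÷ 2 = 74 remainder 0
74 ÷ 2 = 37 remainder 0
37 ÷ 2 = 18 remainder 1
18 ÷ 2 = 9 remainder 0
9 ÷ 2 = 4 remainder 1
4 ÷ 2 = 2 remainder 0
2 ÷ 2 = 1 remainder 0
1 ÷ 2 = 0 remainder 1
Reading remainders bottom to top: 10010100



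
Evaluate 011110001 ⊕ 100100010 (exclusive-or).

XOR: 1 when bits differ
  011110001
^ 100100010
-----------
  111010011
Decimal: 241 ^ 290 = 467



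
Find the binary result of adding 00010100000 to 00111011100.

Add column by column from the right: bit + bit + carry-in; write the sum mod 2, carry 1 when the sum is 2 or 3.
carry:  01100000000
        00010100000
+       00111011100
-------------------
       001001111100
(the carry out of the leftmost column, 0, becomes the leading bit)
Decimal check:
  00010100000 = 128 + 32 = 160
  00111011100 = 256 + 128 + 64 + 16 + 8 + 4 = 476
  160 + 476 = 636, and 001001111100 = 512 + 64 + 32 + 16 + 8 + 4 = 636 ✓



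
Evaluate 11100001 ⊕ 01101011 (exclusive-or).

XOR: 1 when bits differ
  11100001
^ 01101011
----------
  10001010
Decimal: 225 ^ 107 = 138



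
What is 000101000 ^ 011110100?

XOR: 1 when bits differ
  000101000
^ 011110100
-----------
  011011100
Decimal: 40 ^ 244 = 220



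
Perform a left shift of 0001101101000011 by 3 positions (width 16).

Original: 0001101101000011 (decimal 6979)
Shift left by 3 positions
Append 3 zeros on the right
Result: 1101101000011000 (decimal 55832)
Equivalent: 6979 << 3 = 6979 × 2^3 = 55832



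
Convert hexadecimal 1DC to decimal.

Expand by place value (powers of 16):
Digit values: D = 13, C = 12
1DC = 1 × 16^2 + 13 × 16^1 + 12 × 16^0
= 1 × 256 + 13 × 16 + 12 × 1
= 256 + 208 + 12
= 476



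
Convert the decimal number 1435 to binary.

Using repeated division by 2:
1435 ÷ 2 = 717 remainder 1
717 ÷ 2 = 358 remainder 1
358 ÷ 2 = 179 remainder 0
179 ÷ 2 = 89 remainder 1
89 ÷ 2 = 44 remainder 1
44 ÷ 2 = 22 remainder 0
22 ÷ 2 = 11 remainder 0
11 ÷ 2 = 5 remainder 1
5 ÷ 2 = 2 remainder 1
2 ÷ 2 = 1 remainder 0
1 ÷ 2 = 0 remainder 1
Reading remainders bottom to top: 10110011011



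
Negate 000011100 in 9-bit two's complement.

Original: 000011100
Step 1 - Invert all bits: 111100011
Step 2 - Add 1: 111100100
Verification: 000011100 + 111100100 = 1000000000; discarding the end carry (carry out of the top bit) leaves the 9-bit value 000000000, as required for x + (-x)



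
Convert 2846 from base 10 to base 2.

Using repeated division by 2:
2846 ÷ 2 = 1423 remainder 0
1423 ÷ 2 = 711 remainder 1
711 ÷ 2 = 355 remainder 1
355 ÷ 2 = 177 remainder 1
177 ÷ 2 = 88 remainder 1
88 ÷ 2 = 44 remainder 0
44 ÷ 2 = 22 remainder 0
22 ÷ 2 = 11 remainder 0
11 ÷ 2 = 5 remainder 1
5 ÷ 2 = 2 remainder 1
2 ÷ 2 = 1 remainder 0
1 ÷ 2 = 0 remainder 1
Reading remainders bottom to top: 101100011110



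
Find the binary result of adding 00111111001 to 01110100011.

Add column by column from the right: bit + bit + carry-in; write the sum mod 2, carry 1 when the sum is 2 or 3.
carry:  11111000110
        00111111001
+       01110100011
-------------------
       010110011100
(the carry out of the leftmost column, 0, becomes the leading bit)
Decimal check:
  00111111001 = 256 + 128 + 64 + 32 + 16 + 8 + 1 = 505
  01110100011 = 512 + 256 + 128 + 32 + 2 + 1 = 931
  505 + 931 = 1436, and 010110011100 = 1024 + 256 + 128 + 16 + 8 + 4 = 1436 ✓



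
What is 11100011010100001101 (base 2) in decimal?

Sum of powers of 2 for each 1-bit:
2^0 + 2^2 + 2^3 + 2^8 + 2^10 + 2^12 + 2^13 + 2^17 + 2^18 + 2^19
= 1 + 4 + 8 + 256 + 1024 + 4096 + 8192 + 131072 + 262144 + 524288
= 931085



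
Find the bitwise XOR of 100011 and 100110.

XOR: 1 when bits differ
  100011
^ 100110
--------
  000101
Decimal: 35 ^ 38 = 5



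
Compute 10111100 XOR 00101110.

XOR: 1 when bits differ
  10111100
^ 00101110
----------
  10010010
Decimal: 188 ^ 46 = 146



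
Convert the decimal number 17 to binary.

Using repeated division by 2:
17 ÷ 2 = 8 remainder 1
8 ÷ 2 = 4 remainder 0
4 ÷ 2 = 2 remainder 0
2 ÷ 2 = 1 remainder 0
1 ÷ 2 = 0 remainder 1
Reading remainders bottom to top: 10001



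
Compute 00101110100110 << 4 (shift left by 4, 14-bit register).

Original: 00101110100110 (decimal 2982)
Shift left by 4 positions
Append 4 zeros on the right and drop the 4 high bits that overflow the 14-bit width
Result: 11101001100000 (decimal 14944)
Equivalent: 2982 << 4 = 2982 × 2^4 = 47712, truncated to 14 bits = 14944



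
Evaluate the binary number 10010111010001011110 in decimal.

Sum of powers of 2 for each 1-bit:
2^1 + 2^2 + 2^3 + 2^4 + 2^6 + 2^10 + 2^12 + 2^13 + 2^14 + 2^16 + 2^19
= 2 + 4 + 8 + 16 + 64 + 1024 + 4096 + 8192 + 16384 + 65536 + 524288
= 619614



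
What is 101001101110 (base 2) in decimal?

Sum of powers of 2 for each 1-bit:
2^1 + 2^2 + 2^3 + 2^5 + 2^6 + 2^9 + 2^11
= 2 + 4 + 8 + 32 + 64 + 512 + 2048
= 2670



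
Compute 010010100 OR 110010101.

OR: 1 when either bit is 1
  010010100
| 110010101
-----------
  110010101
Decimal: 148 | 405 = 405



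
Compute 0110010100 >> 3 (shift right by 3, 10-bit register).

Original: 0110010100 (decimal 404)
Shift right by 3 positions
Drop the 3 low bits; fill with zeros on the left
Result: 0000110010 (decimal 50)
Equivalent: 404 >> 3 = 404 ÷ 2^3 = 50



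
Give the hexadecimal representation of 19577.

Using repeated division by 16 (digits 10–15 are A–F):
19577 ÷ 16 = 1223 remainder 9
1223 ÷ 16 = 76 remainder 7
76 ÷ 16 = 4 remainder 12 (C)
4 ÷ 16 = 0 remainder 4
Reading remainders bottom to top: 4C79



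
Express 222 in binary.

Using repeated division by 2:
222 ÷ 2 = 111 remainder 0
111 ÷ 2 = 55 remainder 1
55 ÷ 2 = 27 remainder 1
27 ÷ 2 = 13 remainder 1
13 ÷ 2 = 6 remainder 1
6 ÷ 2 = 3 remainder 0
3 ÷ 2 = 1 remainder 1
1 ÷ 2 = 0 remainder 1
Reading remainders bottom to top: 11011110



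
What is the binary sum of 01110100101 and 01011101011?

Add column by column from the right: bit + bit + carry-in; write the sum mod 2, carry 1 when the sum is 2 or 3.
carry:  11111011110
        01110100101
+       01011101011
-------------------
       011010010000
(the carry out of the leftmost column, 0, becomes the leading bit)
Decimal check:
  01110100101 = 512 + 256 + 128 + 32 + 4 + 1 = 933
  01011101011 = 512 + 128 + 64 + 32 + 8 + 2 + 1 = 747
  933 + 747 = 1680, and 011010010000 = 1024 + 512 + 128 + 16 = 1680 ✓



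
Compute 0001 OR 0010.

OR: 1 when either bit is 1
  0001
| 0010
------
  0011
Decimal: 1 | 2 = 3



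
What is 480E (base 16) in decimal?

Expand by place value (powers of 16):
Digit values: E = 14
480E = 4 × 16^3 + 8 × 16^2 + 0 × 16^1 + 14 × 16^0
= 4 × 4096 + 8 × 256 + 0 × 16 + 14 × 1
= 16384 + 2048 + 0 + 14
= 18446



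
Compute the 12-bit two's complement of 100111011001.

Original (sign bit 1, negative): 100111011001
Step 1 - Invert all bits: 011000100110
Step 2 - Add 1: 011000100111
Verification: 100111011001 + 011000100111 = 1000000000000; discarding the end carry (carry out of the top bit) leaves the 12-bit value 000000000000, as required for x + (-x)



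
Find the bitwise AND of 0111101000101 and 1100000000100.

AND: 1 only when both bits are 1
  0111101000101
& 1100000000100
---------------
  0100000000100
Decimal: 3909 & 6148 = 2052



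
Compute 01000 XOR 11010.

XOR: 1 when bits differ
  01000
^ 11010
-------
  10010
Decimal: 8 ^ 26 = 18



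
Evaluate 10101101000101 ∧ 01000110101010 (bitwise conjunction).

AND: 1 only when both bits are 1
  10101101000101
& 01000110101010
----------------
  00000100000000
Decimal: 11077 & 4522 = 256



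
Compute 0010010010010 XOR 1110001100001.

XOR: 1 when bits differ
  0010010010010
^ 1110001100001
---------------
  1100011110011
Decimal: 1170 ^ 7265 = 6387



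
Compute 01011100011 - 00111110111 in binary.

Method 1 - Direct subtraction (column by column from the right: bit − bit − borrow-in; if negative, add 2 and borrow 1 from the next column):
borrow: 01111111000
        01011100011
-       00111110111
-------------------
        00011101100

Method 2 - Add two's complement:
Two's complement of 00111110111: invert → 11000001000, add 1 → 11000001001
  01011100011
+ 11000001001
-------------
 100011101100  (end carry out of the top bit = 1)
Discarding the end carry: 00011101100
Decimal check:
  01011100011 = 512 + 128 + 64 + 32 + 2 + 1 = 739
  00111110111 = 256 + 128 + 64 + 32 + 16 + 4 + 2 + 1 = 503
  739 - 503 = 236, and 00011101100 = 128 + 64 + 32 + 8 + 4 = 236 ✓



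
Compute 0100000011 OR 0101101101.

OR: 1 when either bit is 1
  0100000011
| 0101101101
------------
  0101101111
Decimal: 259 | 365 = 367



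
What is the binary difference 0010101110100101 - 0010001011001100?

Method 1 - Direct subtraction (column by column from the right: bit − bit − borrow-in; if negative, add 2 and borrow 1 from the next column):
borrow: 0000000110110000
        0010101110100101
-       0010001011001100
------------------------
        0000100011011001

Method 2 - Add two's complement:
Two's complement of 0010001011001100: invert → 1101110100110011, add 1 → 1101110100110100
  0010101110100101
+ 1101110100110100
------------------
 10000100011011001  (end carry out of the top bit = 1)
Discarding the end carry: 0000100011011001
Decimal check:
  0010101110100101 = 8192 + 2048 + 512 + 256 + 128 + 32 + 4 + 1 = 11173
  0010001011001100 = 8192 + 512 + 128 + 64 + 8 + 4 = 8908
  11173 - 8908 = 2265, and 0000100011011001 = 2048 + 128 + 64 + 16 + 8 + 1 = 2265 ✓



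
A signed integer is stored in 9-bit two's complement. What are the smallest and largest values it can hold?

For 9-bit two's complement:
Minimum: -2^8 = -256
Maximum: 2^8 - 1 = 255



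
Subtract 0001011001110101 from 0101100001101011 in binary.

Method 1 - Direct subtraction (column by column from the right: bit − bit − borrow-in; if negative, add 2 and borrow 1 from the next column):
borrow: 0000111111101000
        0101100001101011
-       0001011001110101
------------------------
        0100000111110110

Method 2 - Add two's complement:
Two's complement of 0001011001110101: invert → 1110100110001010, add 1 → 1110100110001011
  0101100001101011
+ 1110100110001011
------------------
 10100000111110110  (end carry out of the top bit = 1)
Discarding the end carry: 0100000111110110
Decimal check:
  0101100001101011 = 16384 + 4096 + 2048 + 64 + 32 + 8 + 2 + 1 = 22635
  0001011001110101 = 4096 + 1024 + 512 + 64 + 32 + 16 + 4 + 1 = 5749
  22635 - 5749 = 16886, and 0100000111110110 = 16384 + 256 + 128 + 64 + 32 + 16 + 4 + 2 = 16886 ✓



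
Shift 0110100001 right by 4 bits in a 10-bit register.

Original: 0110100001 (decimal 417)
Shift right by 4 positions
Drop the 4 low bits; fill with zeros on the left
Result: 0000011010 (decimal 26)
Equivalent: 417 >> 4 = 417 ÷ 2^4 = 26



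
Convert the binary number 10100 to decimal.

Sum of powers of 2 for each 1-bit:
2^2 + 2^4
= 4 + 16
= 20



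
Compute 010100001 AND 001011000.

AND: 1 only when both bits are 1
  010100001
& 001011000
-----------
  000000000
Decimal: 161 & 88 = 0



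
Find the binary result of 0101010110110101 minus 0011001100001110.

Method 1 - Direct subtraction (column by column from the right: bit − bit − borrow-in; if negative, add 2 and borrow 1 from the next column):
borrow: 0100010000011100
        0101010110110101
-       0011001100001110
------------------------
        0010001010100111

Method 2 - Add two's complement:
Two's complement of 0011001100001110: invert → 1100110011110001, add 1 → 1100110011110010
  0101010110110101
+ 1100110011110010
------------------
 10010001010100111  (end carry out of the top bit = 1)
Discarding the end carry: 0010001010100111
Decimal check:
  0101010110110101 = 16384 + 4096 + 1024 + 256 + 128 + 32 + 16 + 4 + 1 = 21941
  0011001100001110 = 8192 + 4096 + 512 + 256 + 8 + 4 + 2 = 13070
  21941 - 13070 = 8871, and 0010001010100111 = 8192 + 512 + 128 + 32 + 4 + 2 + 1 = 8871 ✓



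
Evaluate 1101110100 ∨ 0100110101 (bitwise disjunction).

OR: 1 when either bit is 1
  1101110100
| 0100110101
------------
  1101110101
Decimal: 884 | 309 = 885



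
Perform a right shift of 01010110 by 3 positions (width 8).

Original: 01010110 (decimal 86)
Shift right by 3 positions
Drop the 3 low bits; fill with zeros on the left
Result: 00001010 (decimal 10)
Equivalent: 86 >> 3 = 86 ÷ 2^3 = 10



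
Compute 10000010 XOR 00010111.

XOR: 1 when bits differ
  10000010
^ 00010111
----------
  10010101
Decimal: 130 ^ 23 = 149



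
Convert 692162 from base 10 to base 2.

Using repeated division by 2:
692162 ÷ 2 = 346081 remainder 0
346081 ÷ 2 = 173040 remainder 1
173040 ÷ 2 = 86520 remainder 0
86520 ÷ 2 = 43260 remainder 0
43260 ÷ 2 = 21630 remainder 0
21630 ÷ 2 = 10815 remainder 0
10815 ÷ 2 = 5407 remainder 1
5407 ÷ 2 = 2703 remainder 1
2703 ÷ 2 = 1351 remainder 1
1351 ÷ 2 = 675 remainder 1
675 ÷ 2 = 337 remainder 1
337 ÷ 2 = 168 remainder 1
168 ÷ 2 = 84 remainder 0
84 ÷ 2 = 42 remainder 0
42 ÷ 2 = 21 remainder 0
21 ÷ 2 = 10 remainder 1
10 ÷ 2 = 5 remainder 0
5 ÷ 2 = 2 remainder 1
2 ÷ 2 = 1 remainder 0
1 ÷ 2 = 0 remainder 1
Reading remainders bottom to top: 10101000111111000010



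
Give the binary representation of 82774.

Using repeated division by 2:
82774 ÷ 2 = 41387 remainder 0
41387 ÷ 2 = 20693 remainder 1
20693 ÷ 2 = 10346 remainder 1
10346 ÷ 2 = 5173 remainder 0
5173 ÷ 2 = 2586 remainder 1
2586 ÷ 2 = 1293 remainder 0
1293 ÷ 2 = 646 remainder 1
646 ÷ 2 = 323 remainder 0
323 ÷ 2 = 161 remainder 1
161 ÷ 2 = 80 remainder 1
80 ÷ 2 = 40 remainder 0
40 ÷ 2 = 20 remainder 0
20 ÷ 2 = 10 remainder 0
10 ÷ 2 = 5 remainder 0
5 ÷ 2 = 2 remainder 1
2 ÷ 2 = 1 remainder 0
1 ÷ 2 = 0 remainder 1
Reading remainders bottom to top: 10100001101010110



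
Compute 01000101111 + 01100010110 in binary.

Add column by column from the right: bit + bit + carry-in; write the sum mod 2, carry 1 when the sum is 2 or 3.
carry:  10001111100
        01000101111
+       01100010110
-------------------
       010101000101
(the carry out of the leftmost column, 0, becomes the leading bit)
Decimal check:
  01000101111 = 512 + 32 + 8 + 4 + 2 + 1 = 559
  01100010110 = 512 + 256 + 16 + 4 + 2 = 790
  559 + 790 = 1349, and 010101000101 = 1024 + 256 + 64 + 4 + 1 = 1349 ✓



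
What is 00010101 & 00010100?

AND: 1 only when both bits are 1
  00010101
& 00010100
----------
  00010100
Decimal: 21 & 20 = 20



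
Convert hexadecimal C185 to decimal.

Expand by place value (powers of 16):
Digit values: C = 12
C185 = 12 × 16^3 + 1 × 16^2 + 8 × 16^1 + 5 × 16^0
= 12 × 4096 + 1 × 256 + 8 × 16 + 5 × 1
= 49152 + 256 + 128 + 5
= 49541



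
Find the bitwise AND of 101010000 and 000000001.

AND: 1 only when both bits are 1
  101010000
& 000000001
-----------
  000000000
Decimal: 336 & 1 = 0



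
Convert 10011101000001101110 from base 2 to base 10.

Sum of powers of 2 for each 1-bit:
2^1 + 2^2 + 2^3 + 2^5 + 2^6 + 2^12 + 2^14 + 2^15 + 2^16 + 2^19
= 2 + 4 + 8 + 32 + 64 + 4096 + 16384 + 32768 + 65536 + 524288
= 643182



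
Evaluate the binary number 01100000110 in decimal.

Sum of powers of 2 for each 1-bit:
2^1 + 2^2 + 2^8 + 2^9
= 2 + 4 + 256 + 512
= 774



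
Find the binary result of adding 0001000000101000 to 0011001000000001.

Add column by column from the right: bit + bit + carry-in; write the sum mod 2, carry 1 when the sum is 2 or 3.
carry:  0110000000000000
        0001000000101000
+       0011001000000001
------------------------
       00100001000101001
(the carry out of the leftmost column, 0, becomes the leading bit)
Decimal check:
  0001000000101000 = 4096 + 32 + 8 = 4136
  0011001000000001 = 8192 + 4096 + 512 + 1 = 12801
  4136 + 12801 = 16937, and 00100001000101001 = 16384 + 512 + 32 + 8 + 1 = 16937 ✓



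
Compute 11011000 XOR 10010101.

XOR: 1 when bits differ
  11011000
^ 10010101
----------
  01001101
Decimal: 216 ^ 149 = 77



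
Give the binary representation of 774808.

Using repeated division by 2:
774808 ÷ 2 = 387404 remainder 0
387404 ÷ 2 = 193702 remainder 0
193702 ÷ 2 = 96851 remainder 0
96851 ÷ 2 = 48425 remainder 1
48425 ÷ 2 = 24212 remainder 1
24212 ÷ 2 = 12106 remainder 0
12106 ÷ 2 = 6053 remainder 0
6053 ÷ 2 = 3026 remainder 1
3026 ÷ 2 = 1513 remainder 0
1513 ÷ 2 = 756 remainder 1
756 ÷ 2 = 378 remainder 0
378 ÷ 2 = 189 remainder 0
189 ÷ 2 = 94 remainder 1
94 ÷ 2 = 47 remainder 0
47 ÷ 2 = 23 remainder 1
23 ÷ 2 = 11 remainder 1
11 ÷ 2 = 5 remainder 1
5 ÷ 2 = 2 remainder 1
2 ÷ 2 = 1 remainder 0
1 ÷ 2 = 0 remainder 1
Reading remainders bottom to top: 10111101001010011000



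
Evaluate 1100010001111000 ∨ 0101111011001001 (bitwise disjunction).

OR: 1 when either bit is 1
  1100010001111000
| 0101111011001001
------------------
  1101111011111001
Decimal: 50296 | 24265 = 57081



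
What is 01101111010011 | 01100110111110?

OR: 1 when either bit is 1
  01101111010011
| 01100110111110
----------------
  01101111111111
Decimal: 7123 | 6590 = 7167



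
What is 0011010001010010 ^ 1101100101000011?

XOR: 1 when bits differ
  0011010001010010
^ 1101100101000011
------------------
  1110110100010001
Decimal: 13394 ^ 55619 = 60689



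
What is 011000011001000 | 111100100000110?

OR: 1 when either bit is 1
  011000011001000
| 111100100000110
-----------------
  111100111001110
Decimal: 12488 | 30982 = 31182



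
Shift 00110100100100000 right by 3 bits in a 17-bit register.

Original: 00110100100100000 (decimal 26912)
Shift right by 3 positions
Drop the 3 low bits; fill with zeros on the left
Result: 00000110100100100 (decimal 3364)
Equivalent: 26912 >> 3 = 26912 ÷ 2^3 = 3364



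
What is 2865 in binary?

Using repeated division by 2:
2865 ÷ 2 = 1432 remainder 1
1432 ÷ 2 = 716 remainder 0
716 ÷ 2 = 358 remainder 0
358 ÷ 2 = 179 remainder 0
179 ÷ 2 = 89 remainder 1
89 ÷ 2 = 44 remainder 1
44 ÷ 2 = 22 remainder 0
22 ÷ 2 = 11 remainder 0
11 ÷ 2 = 5 remainder 1
5 ÷ 2 = 2 remainder 1
2 ÷ 2 = 1 remainder 0
1 ÷ 2 = 0 remainder 1
Reading remainders bottom to top: 101100110001



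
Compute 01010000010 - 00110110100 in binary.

Method 1 - Direct subtraction (column by column from the right: bit − bit − borrow-in; if negative, add 2 and borrow 1 from the next column):
borrow: 01111111000
        01010000010
-       00110110100
-------------------
        00011001110

Method 2 - Add two's complement:
Two's complement of 00110110100: invert → 11001001011, add 1 → 11001001100
  01010000010
+ 11001001100
-------------
 100011001110  (end carry out of the top bit = 1)
Discarding the end carry: 00011001110
Decimal check:
  01010000010 = 512 + 128 + 2 = 642
  00110110100 = 256 + 128 + 32 + 16 + 4 = 436
  642 - 436 = 206, and 00011001110 = 128 + 64 + 8 + 4 + 2 = 206 ✓



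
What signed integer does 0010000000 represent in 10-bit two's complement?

Binary: 0010000000
Sign bit: 0 (non-negative)
Read directly as an unsigned value:
0010000000 = 128
Value: 128



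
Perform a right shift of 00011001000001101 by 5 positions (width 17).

Original: 00011001000001101 (decimal 12813)
Shift right by 5 positions
Drop the 5 low bits; fill with zeros on the left
Result: 00000000110010000 (decimal 400)
Equivalent: 12813 >> 5 = 12813 ÷ 2^5 = 400



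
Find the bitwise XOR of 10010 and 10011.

XOR: 1 when bits differ
  10010
^ 10011
-------
  00001
Decimal: 18 ^ 19 = 1



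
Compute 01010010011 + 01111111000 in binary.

Add column by column from the right: bit + bit + carry-in; write the sum mod 2, carry 1 when the sum is 2 or 3.
carry:  11111100000
        01010010011
+       01111111000
-------------------
       011010001011
(the carry out of the leftmost column, 0, becomes the leading bit)
Decimal check:
  01010010011 = 512 + 128 + 16 + 2 + 1 = 659
  01111111000 = 512 + 256 + 128 + 64 + 32 + 16 + 8 = 1016
  659 + 1016 = 1675, and 011010001011 = 1024 + 512 + 128 + 8 + 2 + 1 = 1675 ✓



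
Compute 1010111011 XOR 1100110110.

XOR: 1 when bits differ
  1010111011
^ 1100110110
------------
  0110001101
Decimal: 699 ^ 822 = 397



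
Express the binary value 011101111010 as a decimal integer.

Sum of powers of 2 for each 1-bit:
2^1 + 2^3 + 2^4 + 2^5 + 2^6 + 2^8 + 2^9 + 2^10
= 2 + 8 + 16 + 32 + 64 + 256 + 512 + 1024
= 1914



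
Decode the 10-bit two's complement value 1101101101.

Binary: 1101101101
Sign bit: 1 (negative)
Invert: 0010010010
Add 1:  0010010011
Magnitude: 0010010011 = 128 + 16 + 2 + 1 = 147
Value: -147



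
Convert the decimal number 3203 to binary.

Using repeated division by 2:
3203 ÷ 2 = 1601 remainder 1
1601 ÷ 2 = 800 remainder 1
800 ÷ 2 = 400 remainder 0
400 ÷ 2 = 200 remainder 0
200 ÷ 2 = 100 remainder 0
100 ÷ 2 = 50 remainder 0
50 ÷ 2 = 25 remainder 0
25 ÷ 2 = 12 remainder 1
12 ÷ 2 = 6 remainder 0
6 ÷ 2 = 3 remainder 0
3 ÷ 2 = 1 remainder 1
1 ÷ 2 = 0 remainder 1
Reading remainders bottom to top: 110010000011



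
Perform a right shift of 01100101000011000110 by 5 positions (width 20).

Original: 01100101000011000110 (decimal 413894)
Shift right by 5 positions
Drop the 5 low bits; fill with zeros on the left
Result: 00000011001010000110 (decimal 12934)
Equivalent: 413894 >> 5 = 413894 ÷ 2^5 = 12934



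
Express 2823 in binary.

Using repeated division by 2:
2823 ÷ 2 = 1411 remainder 1
1411 ÷ 2 = 705 remainder 1
705 ÷ 2 = 352 remainder 1
352 ÷ 2 = 176 remainder 0
176 ÷ 2 = 88 remainder 0
88 ÷ 2 = 44 remainder 0
44 ÷ 2 = 22 remainder 0
22 ÷ 2 = 11 remainder 0
11 ÷ 2 = 5 remainder 1
5 ÷ 2 = 2 remainder 1
2 ÷ 2 = 1 remainder 0
1 ÷ 2 = 0 remainder 1
Reading remainders bottom to top: 101100000111



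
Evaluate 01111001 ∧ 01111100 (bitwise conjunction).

AND: 1 only when both bits are 1
  01111001
& 01111100
----------
  01111000
Decimal: 121 & 124 = 120



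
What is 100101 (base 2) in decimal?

Sum of powers of 2 for each 1-bit:
2^0 + 2^2 + 2^5
= 1 + 4 + 32
= 37



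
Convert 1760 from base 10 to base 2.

Using repeated division by 2:
1760 ÷ 2 = 880 remainder 0
880 ÷ 2 = 440 remainder 0
440 ÷ 2 = 220 remainder 0
220 ÷ 2 = 110 remainder 0
110 ÷ 2 = 55 remainder 0
55 ÷ 2 = 27 remainder 1
27 ÷ 2 = 13 remainder 1
13 ÷ 2 = 6 remainder 1
6 ÷ 2 = 3 remainder 0
3 ÷ 2 = 1 remainder 1
1 ÷ 2 = 0 remainder 1
Reading remainders bottom to top: 11011100000



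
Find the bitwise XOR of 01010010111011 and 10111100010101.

XOR: 1 when bits differ
  01010010111011
^ 10111100010101
----------------
  11101110101110
Decimal: 5307 ^ 12053 = 15278



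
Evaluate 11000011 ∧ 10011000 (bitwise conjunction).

AND: 1 only when both bits are 1
  11000011
& 10011000
----------
  10000000
Decimal: 195 & 152 = 128



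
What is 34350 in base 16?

Using repeated division by 16 (digits 10–15 are A–F):
34350 ÷ 16 = 2146 remainder 14 (E)
2146 ÷ 16 = 134 remainder 2
134 ÷ 16 = 8 remainder 6
8 ÷ 16 = 0 remainder 8
Reading remainders bottom to top: 862E



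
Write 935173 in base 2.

Using repeated division by 2:
935173 ÷ 2 = 467586 remainder 1
467586 ÷ 2 = 233793 remainder 0
233793 ÷ 2 = 116896 remainder 1
116896 ÷ 2 = 58448 remainder 0
58448 ÷ 2 = 29224 remainder 0
29224 ÷ 2 = 14612 remainder 0
14612 ÷ 2 = 7306 remainder 0
7306 ÷ 2 = 3653 remainder 0
3653 ÷ 2 = 1826 remainder 1
1826 ÷ 2 = 913 remainder 0
913 ÷ 2 = 456 remainder 1
456 ÷ 2 = 228 remainder 0
228 ÷ 2 = 114 remainder 0
114 ÷ 2 = 57 remainder 0
57 ÷ 2 = 28 remainder 1
28 ÷ 2 = 14 remainder 0
14 ÷ 2 = 7 remainder 0
7 ÷ 2 = 3 remainder 1
3 ÷ 2 = 1 remainder 1
1 ÷ 2 = 0 remainder 1
Reading remainders bottom to top: 11100100010100000101



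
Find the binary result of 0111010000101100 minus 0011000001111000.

Method 1 - Direct subtraction (column by column from the right: bit − bit − borrow-in; if negative, add 2 and borrow 1 from the next column):
borrow: 0000011111100000
        0111010000101100
-       0011000001111000
------------------------
        0100001110110100

Method 2 - Add two's complement:
Two's complement of 0011000001111000: invert → 1100111110000111, add 1 → 1100111110001000
  0111010000101100
+ 1100111110001000
------------------
 10100001110110100  (end carry out of the top bit = 1)
Discarding the end carry: 0100001110110100
Decimal check:
  0111010000101100 = 16384 + 8192 + 4096 + 1024 + 32 + 8 + 4 = 29740
  0011000001111000 = 8192 + 4096 + 64 + 32 + 16 + 8 = 12408
  29740 - 12408 = 17332, and 0100001110110100 = 16384 + 512 + 256 + 128 + 32 + 16 + 4 = 17332 ✓



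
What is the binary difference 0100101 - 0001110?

Method 1 - Direct subtraction (column by column from the right: bit − bit − borrow-in; if negative, add 2 and borrow 1 from the next column):
borrow: 0111100
        0100101
-       0001110
---------------
        0010111

Method 2 - Add two's complement:
Two's complement of 0001110: invert → 1110001, add 1 → 1110010
  0100101
+ 1110010
---------
 10010111  (end carry out of the top bit = 1)
Discarding the end carry: 0010111
Decimal check:
  0100101 = 32 + 4 + 1 = 37
  0001110 = 8 + 4 + 2 = 14
  37 - 14 = 23, and 0010111 = 16 + 4 + 2 + 1 = 23 ✓



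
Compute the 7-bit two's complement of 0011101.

Original: 0011101
Step 1 - Invert all bits: 1100010
Step 2 - Add 1: 1100011
Verification: 0011101 + 1100011 = 10000000; discarding the end carry (carry out of the top bit) leaves the 7-bit value 0000000, as required for x + (-x)



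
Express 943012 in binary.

Using repeated division by 2:
943012 ÷ 2 = 471506 remainder 0
471506 ÷ 2 = 235753 remainder 0
235753 ÷ 2 = 117876 remainder 1
117876 ÷ 2 = 58938 remainder 0
58938 ÷ 2 = 29469 remainder 0
29469 ÷ 2 = 14734 remainder 1
14734 ÷ 2 = 7367 remainder 0
7367 ÷ 2 = 3683 remainder 1
3683 ÷ 2 = 1841 remainder 1
1841 ÷ 2 = 920 remainder 1
920 ÷ 2 = 460 remainder 0
460 ÷ 2 = 230 remainder 0
230 ÷ 2 = 115 remainder 0
115 ÷ 2 = 57 remainder 1
57 ÷ 2 = 28 remainder 1
28 ÷ 2 = 14 remainder 0
14 ÷ 2 = 7 remainder 0
7 ÷ 2 = 3 remainder 1
3 ÷ 2 = 1 remainder 1
1 ÷ 2 = 0 remainder 1
Reading remainders bottom to top: 11100110001110100100



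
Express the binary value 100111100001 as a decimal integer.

Sum of powers of 2 for each 1-bit:
2^0 + 2^5 + 2^6 + 2^7 + 2^8 + 2^11
= 1 + 32 + 64 + 128 + 256 + 2048
= 2529



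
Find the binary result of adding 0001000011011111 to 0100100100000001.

Add column by column from the right: bit + bit + carry-in; write the sum mod 2, carry 1 when the sum is 2 or 3.
carry:  0000000000111110
        0001000011011111
+       0100100100000001
------------------------
       00101100111100000
(the carry out of the leftmost column, 0, becomes the leading bit)
Decimal check:
  0001000011011111 = 4096 + 128 + 64 + 16 + 8 + 4 + 2 + 1 = 4319
  0100100100000001 = 16384 + 2048 + 256 + 1 = 18689
  4319 + 18689 = 23008, and 00101100111100000 = 16384 + 4096 + 2048 + 256 + 128 + 64 + 32 = 23008 ✓

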